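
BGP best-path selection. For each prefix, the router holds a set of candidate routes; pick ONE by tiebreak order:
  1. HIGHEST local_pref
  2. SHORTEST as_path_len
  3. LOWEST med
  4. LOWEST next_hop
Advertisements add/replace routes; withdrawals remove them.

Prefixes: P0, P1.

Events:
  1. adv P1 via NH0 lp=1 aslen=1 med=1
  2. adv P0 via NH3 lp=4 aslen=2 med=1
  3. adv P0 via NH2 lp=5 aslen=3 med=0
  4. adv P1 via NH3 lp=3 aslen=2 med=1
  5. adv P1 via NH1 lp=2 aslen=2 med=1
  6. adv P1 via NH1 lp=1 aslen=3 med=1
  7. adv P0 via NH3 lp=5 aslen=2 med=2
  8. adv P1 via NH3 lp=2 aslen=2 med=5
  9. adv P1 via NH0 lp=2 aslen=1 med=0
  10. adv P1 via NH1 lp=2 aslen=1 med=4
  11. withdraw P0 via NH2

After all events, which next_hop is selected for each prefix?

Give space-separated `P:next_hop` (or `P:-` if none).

Answer: P0:NH3 P1:NH0

Derivation:
Op 1: best P0=- P1=NH0
Op 2: best P0=NH3 P1=NH0
Op 3: best P0=NH2 P1=NH0
Op 4: best P0=NH2 P1=NH3
Op 5: best P0=NH2 P1=NH3
Op 6: best P0=NH2 P1=NH3
Op 7: best P0=NH3 P1=NH3
Op 8: best P0=NH3 P1=NH3
Op 9: best P0=NH3 P1=NH0
Op 10: best P0=NH3 P1=NH0
Op 11: best P0=NH3 P1=NH0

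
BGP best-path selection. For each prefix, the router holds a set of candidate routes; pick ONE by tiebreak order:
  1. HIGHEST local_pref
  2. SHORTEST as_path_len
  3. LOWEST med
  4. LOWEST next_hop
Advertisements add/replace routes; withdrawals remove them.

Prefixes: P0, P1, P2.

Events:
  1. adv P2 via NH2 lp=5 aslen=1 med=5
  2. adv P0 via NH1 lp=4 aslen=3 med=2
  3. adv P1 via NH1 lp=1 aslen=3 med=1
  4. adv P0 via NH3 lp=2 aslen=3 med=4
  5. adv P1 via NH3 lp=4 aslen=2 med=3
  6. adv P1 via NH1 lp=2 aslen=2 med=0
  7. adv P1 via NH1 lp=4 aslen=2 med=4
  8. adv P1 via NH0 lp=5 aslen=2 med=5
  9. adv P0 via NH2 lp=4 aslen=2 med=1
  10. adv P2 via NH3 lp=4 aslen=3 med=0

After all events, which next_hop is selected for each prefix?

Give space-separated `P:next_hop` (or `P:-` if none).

Op 1: best P0=- P1=- P2=NH2
Op 2: best P0=NH1 P1=- P2=NH2
Op 3: best P0=NH1 P1=NH1 P2=NH2
Op 4: best P0=NH1 P1=NH1 P2=NH2
Op 5: best P0=NH1 P1=NH3 P2=NH2
Op 6: best P0=NH1 P1=NH3 P2=NH2
Op 7: best P0=NH1 P1=NH3 P2=NH2
Op 8: best P0=NH1 P1=NH0 P2=NH2
Op 9: best P0=NH2 P1=NH0 P2=NH2
Op 10: best P0=NH2 P1=NH0 P2=NH2

Answer: P0:NH2 P1:NH0 P2:NH2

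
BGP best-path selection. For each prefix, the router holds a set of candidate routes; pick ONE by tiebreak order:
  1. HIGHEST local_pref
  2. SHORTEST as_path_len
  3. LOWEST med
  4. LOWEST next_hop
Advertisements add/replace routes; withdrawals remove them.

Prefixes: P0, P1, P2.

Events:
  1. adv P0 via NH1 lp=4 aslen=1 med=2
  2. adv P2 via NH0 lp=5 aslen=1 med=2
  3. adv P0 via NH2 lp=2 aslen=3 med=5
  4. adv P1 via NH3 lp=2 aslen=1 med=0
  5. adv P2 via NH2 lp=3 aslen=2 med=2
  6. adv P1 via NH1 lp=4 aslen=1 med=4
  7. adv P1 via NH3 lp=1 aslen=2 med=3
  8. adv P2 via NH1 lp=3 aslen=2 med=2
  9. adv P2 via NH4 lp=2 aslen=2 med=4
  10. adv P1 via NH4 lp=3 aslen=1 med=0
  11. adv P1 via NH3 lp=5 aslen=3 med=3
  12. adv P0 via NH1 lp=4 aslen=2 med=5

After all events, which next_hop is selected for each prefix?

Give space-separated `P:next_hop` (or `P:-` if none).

Op 1: best P0=NH1 P1=- P2=-
Op 2: best P0=NH1 P1=- P2=NH0
Op 3: best P0=NH1 P1=- P2=NH0
Op 4: best P0=NH1 P1=NH3 P2=NH0
Op 5: best P0=NH1 P1=NH3 P2=NH0
Op 6: best P0=NH1 P1=NH1 P2=NH0
Op 7: best P0=NH1 P1=NH1 P2=NH0
Op 8: best P0=NH1 P1=NH1 P2=NH0
Op 9: best P0=NH1 P1=NH1 P2=NH0
Op 10: best P0=NH1 P1=NH1 P2=NH0
Op 11: best P0=NH1 P1=NH3 P2=NH0
Op 12: best P0=NH1 P1=NH3 P2=NH0

Answer: P0:NH1 P1:NH3 P2:NH0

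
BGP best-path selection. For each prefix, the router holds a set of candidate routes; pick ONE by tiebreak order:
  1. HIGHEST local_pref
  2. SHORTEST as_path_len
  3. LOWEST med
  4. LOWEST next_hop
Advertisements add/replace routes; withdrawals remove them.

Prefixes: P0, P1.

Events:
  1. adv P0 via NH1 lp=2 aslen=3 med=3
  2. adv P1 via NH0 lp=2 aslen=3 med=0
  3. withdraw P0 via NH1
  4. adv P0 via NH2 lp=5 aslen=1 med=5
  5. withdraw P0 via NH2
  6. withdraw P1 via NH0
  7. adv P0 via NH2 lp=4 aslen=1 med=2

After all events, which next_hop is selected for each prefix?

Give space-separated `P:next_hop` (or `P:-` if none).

Op 1: best P0=NH1 P1=-
Op 2: best P0=NH1 P1=NH0
Op 3: best P0=- P1=NH0
Op 4: best P0=NH2 P1=NH0
Op 5: best P0=- P1=NH0
Op 6: best P0=- P1=-
Op 7: best P0=NH2 P1=-

Answer: P0:NH2 P1:-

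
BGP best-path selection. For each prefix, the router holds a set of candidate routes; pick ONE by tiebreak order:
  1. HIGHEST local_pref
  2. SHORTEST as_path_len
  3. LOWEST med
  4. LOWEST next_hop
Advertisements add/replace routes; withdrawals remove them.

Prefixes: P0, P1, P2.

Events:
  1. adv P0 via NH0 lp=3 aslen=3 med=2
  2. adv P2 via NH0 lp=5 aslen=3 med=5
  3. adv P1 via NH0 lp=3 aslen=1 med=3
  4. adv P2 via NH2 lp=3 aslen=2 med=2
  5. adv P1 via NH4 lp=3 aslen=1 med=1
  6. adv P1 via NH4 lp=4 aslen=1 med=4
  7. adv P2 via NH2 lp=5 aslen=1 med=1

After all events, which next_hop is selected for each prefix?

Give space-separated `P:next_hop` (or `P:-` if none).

Op 1: best P0=NH0 P1=- P2=-
Op 2: best P0=NH0 P1=- P2=NH0
Op 3: best P0=NH0 P1=NH0 P2=NH0
Op 4: best P0=NH0 P1=NH0 P2=NH0
Op 5: best P0=NH0 P1=NH4 P2=NH0
Op 6: best P0=NH0 P1=NH4 P2=NH0
Op 7: best P0=NH0 P1=NH4 P2=NH2

Answer: P0:NH0 P1:NH4 P2:NH2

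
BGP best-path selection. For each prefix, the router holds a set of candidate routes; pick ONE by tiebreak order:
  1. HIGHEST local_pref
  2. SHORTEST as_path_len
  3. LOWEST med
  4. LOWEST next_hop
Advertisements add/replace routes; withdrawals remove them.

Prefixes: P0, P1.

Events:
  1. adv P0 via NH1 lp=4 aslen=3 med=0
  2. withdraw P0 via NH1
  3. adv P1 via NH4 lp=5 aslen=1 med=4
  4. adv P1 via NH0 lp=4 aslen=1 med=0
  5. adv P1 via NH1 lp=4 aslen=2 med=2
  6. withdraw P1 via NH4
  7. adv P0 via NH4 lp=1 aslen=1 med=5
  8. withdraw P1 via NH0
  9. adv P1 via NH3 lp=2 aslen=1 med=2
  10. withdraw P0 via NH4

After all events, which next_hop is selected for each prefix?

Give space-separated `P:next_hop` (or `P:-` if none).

Op 1: best P0=NH1 P1=-
Op 2: best P0=- P1=-
Op 3: best P0=- P1=NH4
Op 4: best P0=- P1=NH4
Op 5: best P0=- P1=NH4
Op 6: best P0=- P1=NH0
Op 7: best P0=NH4 P1=NH0
Op 8: best P0=NH4 P1=NH1
Op 9: best P0=NH4 P1=NH1
Op 10: best P0=- P1=NH1

Answer: P0:- P1:NH1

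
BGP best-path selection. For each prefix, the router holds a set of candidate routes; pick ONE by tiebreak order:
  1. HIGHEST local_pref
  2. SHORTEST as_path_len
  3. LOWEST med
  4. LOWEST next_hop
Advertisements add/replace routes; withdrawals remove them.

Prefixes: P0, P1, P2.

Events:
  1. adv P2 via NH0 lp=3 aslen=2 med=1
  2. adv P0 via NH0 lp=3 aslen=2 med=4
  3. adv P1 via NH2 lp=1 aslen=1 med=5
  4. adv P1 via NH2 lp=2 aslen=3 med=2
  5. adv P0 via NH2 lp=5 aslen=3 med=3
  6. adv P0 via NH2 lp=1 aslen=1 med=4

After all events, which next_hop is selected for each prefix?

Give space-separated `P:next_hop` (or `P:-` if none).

Answer: P0:NH0 P1:NH2 P2:NH0

Derivation:
Op 1: best P0=- P1=- P2=NH0
Op 2: best P0=NH0 P1=- P2=NH0
Op 3: best P0=NH0 P1=NH2 P2=NH0
Op 4: best P0=NH0 P1=NH2 P2=NH0
Op 5: best P0=NH2 P1=NH2 P2=NH0
Op 6: best P0=NH0 P1=NH2 P2=NH0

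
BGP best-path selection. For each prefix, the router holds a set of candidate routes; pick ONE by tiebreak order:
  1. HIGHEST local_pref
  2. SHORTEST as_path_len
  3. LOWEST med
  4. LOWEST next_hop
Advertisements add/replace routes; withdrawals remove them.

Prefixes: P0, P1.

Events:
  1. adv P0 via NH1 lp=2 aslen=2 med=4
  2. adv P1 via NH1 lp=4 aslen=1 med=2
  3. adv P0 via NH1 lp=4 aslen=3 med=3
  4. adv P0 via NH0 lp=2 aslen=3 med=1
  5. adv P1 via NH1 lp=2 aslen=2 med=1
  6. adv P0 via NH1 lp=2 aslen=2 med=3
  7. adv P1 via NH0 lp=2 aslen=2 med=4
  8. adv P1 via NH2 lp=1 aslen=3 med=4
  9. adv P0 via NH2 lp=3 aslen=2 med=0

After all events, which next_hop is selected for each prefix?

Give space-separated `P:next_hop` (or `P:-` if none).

Answer: P0:NH2 P1:NH1

Derivation:
Op 1: best P0=NH1 P1=-
Op 2: best P0=NH1 P1=NH1
Op 3: best P0=NH1 P1=NH1
Op 4: best P0=NH1 P1=NH1
Op 5: best P0=NH1 P1=NH1
Op 6: best P0=NH1 P1=NH1
Op 7: best P0=NH1 P1=NH1
Op 8: best P0=NH1 P1=NH1
Op 9: best P0=NH2 P1=NH1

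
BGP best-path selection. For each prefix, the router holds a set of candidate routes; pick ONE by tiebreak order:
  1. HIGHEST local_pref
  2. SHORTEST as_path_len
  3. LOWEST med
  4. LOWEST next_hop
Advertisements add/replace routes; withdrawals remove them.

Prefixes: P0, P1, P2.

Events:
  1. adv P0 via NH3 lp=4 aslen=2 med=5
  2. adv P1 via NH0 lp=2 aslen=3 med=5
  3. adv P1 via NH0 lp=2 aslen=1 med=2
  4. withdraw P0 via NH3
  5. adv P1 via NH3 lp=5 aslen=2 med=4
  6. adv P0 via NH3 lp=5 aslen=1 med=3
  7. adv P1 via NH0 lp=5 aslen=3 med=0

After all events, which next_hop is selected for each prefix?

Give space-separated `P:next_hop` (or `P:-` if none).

Answer: P0:NH3 P1:NH3 P2:-

Derivation:
Op 1: best P0=NH3 P1=- P2=-
Op 2: best P0=NH3 P1=NH0 P2=-
Op 3: best P0=NH3 P1=NH0 P2=-
Op 4: best P0=- P1=NH0 P2=-
Op 5: best P0=- P1=NH3 P2=-
Op 6: best P0=NH3 P1=NH3 P2=-
Op 7: best P0=NH3 P1=NH3 P2=-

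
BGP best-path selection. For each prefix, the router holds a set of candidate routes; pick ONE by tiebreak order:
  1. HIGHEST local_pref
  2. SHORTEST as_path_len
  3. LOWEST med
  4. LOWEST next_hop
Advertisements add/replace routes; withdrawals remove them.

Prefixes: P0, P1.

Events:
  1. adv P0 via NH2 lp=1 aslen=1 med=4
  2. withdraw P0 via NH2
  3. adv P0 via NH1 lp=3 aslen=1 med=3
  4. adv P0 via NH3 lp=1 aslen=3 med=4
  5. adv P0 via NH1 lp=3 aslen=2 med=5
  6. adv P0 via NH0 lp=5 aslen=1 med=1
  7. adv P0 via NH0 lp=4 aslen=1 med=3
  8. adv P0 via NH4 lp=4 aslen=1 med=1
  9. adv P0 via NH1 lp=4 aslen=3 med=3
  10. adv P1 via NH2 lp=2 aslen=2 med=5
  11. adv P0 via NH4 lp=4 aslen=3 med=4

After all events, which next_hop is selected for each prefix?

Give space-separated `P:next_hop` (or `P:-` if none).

Answer: P0:NH0 P1:NH2

Derivation:
Op 1: best P0=NH2 P1=-
Op 2: best P0=- P1=-
Op 3: best P0=NH1 P1=-
Op 4: best P0=NH1 P1=-
Op 5: best P0=NH1 P1=-
Op 6: best P0=NH0 P1=-
Op 7: best P0=NH0 P1=-
Op 8: best P0=NH4 P1=-
Op 9: best P0=NH4 P1=-
Op 10: best P0=NH4 P1=NH2
Op 11: best P0=NH0 P1=NH2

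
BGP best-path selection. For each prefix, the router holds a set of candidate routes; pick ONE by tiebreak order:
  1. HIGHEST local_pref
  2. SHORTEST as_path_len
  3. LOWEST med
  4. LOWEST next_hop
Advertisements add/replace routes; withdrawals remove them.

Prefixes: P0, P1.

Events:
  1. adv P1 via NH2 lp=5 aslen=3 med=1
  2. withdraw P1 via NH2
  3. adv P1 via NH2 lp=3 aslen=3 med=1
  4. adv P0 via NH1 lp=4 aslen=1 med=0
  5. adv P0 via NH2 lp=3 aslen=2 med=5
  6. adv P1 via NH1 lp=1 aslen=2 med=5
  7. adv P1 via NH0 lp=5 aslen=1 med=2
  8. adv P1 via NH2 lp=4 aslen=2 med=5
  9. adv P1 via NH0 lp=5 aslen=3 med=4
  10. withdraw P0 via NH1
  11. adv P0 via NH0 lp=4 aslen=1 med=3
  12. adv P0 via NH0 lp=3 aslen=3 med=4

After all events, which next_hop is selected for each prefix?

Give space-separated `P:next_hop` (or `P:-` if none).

Op 1: best P0=- P1=NH2
Op 2: best P0=- P1=-
Op 3: best P0=- P1=NH2
Op 4: best P0=NH1 P1=NH2
Op 5: best P0=NH1 P1=NH2
Op 6: best P0=NH1 P1=NH2
Op 7: best P0=NH1 P1=NH0
Op 8: best P0=NH1 P1=NH0
Op 9: best P0=NH1 P1=NH0
Op 10: best P0=NH2 P1=NH0
Op 11: best P0=NH0 P1=NH0
Op 12: best P0=NH2 P1=NH0

Answer: P0:NH2 P1:NH0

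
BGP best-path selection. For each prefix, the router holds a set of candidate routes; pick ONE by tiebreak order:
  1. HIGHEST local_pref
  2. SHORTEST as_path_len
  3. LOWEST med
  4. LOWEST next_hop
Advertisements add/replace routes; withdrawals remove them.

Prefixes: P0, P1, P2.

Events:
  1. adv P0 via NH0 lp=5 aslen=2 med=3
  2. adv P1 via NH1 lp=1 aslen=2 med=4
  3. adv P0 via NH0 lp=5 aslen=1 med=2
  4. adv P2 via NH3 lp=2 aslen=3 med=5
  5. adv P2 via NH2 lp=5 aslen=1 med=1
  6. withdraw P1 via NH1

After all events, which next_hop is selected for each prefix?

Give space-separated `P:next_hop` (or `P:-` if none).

Answer: P0:NH0 P1:- P2:NH2

Derivation:
Op 1: best P0=NH0 P1=- P2=-
Op 2: best P0=NH0 P1=NH1 P2=-
Op 3: best P0=NH0 P1=NH1 P2=-
Op 4: best P0=NH0 P1=NH1 P2=NH3
Op 5: best P0=NH0 P1=NH1 P2=NH2
Op 6: best P0=NH0 P1=- P2=NH2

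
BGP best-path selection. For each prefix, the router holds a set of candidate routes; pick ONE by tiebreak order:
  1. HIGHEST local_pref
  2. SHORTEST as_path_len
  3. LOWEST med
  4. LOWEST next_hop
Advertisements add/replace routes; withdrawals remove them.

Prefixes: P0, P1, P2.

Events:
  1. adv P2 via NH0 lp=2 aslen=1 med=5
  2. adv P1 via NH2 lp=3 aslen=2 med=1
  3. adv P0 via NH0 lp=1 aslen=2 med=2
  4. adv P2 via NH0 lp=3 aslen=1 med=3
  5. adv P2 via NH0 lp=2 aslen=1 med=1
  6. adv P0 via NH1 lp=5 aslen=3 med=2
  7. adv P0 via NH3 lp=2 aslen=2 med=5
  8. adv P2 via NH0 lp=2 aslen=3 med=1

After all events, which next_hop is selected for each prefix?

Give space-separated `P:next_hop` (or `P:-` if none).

Answer: P0:NH1 P1:NH2 P2:NH0

Derivation:
Op 1: best P0=- P1=- P2=NH0
Op 2: best P0=- P1=NH2 P2=NH0
Op 3: best P0=NH0 P1=NH2 P2=NH0
Op 4: best P0=NH0 P1=NH2 P2=NH0
Op 5: best P0=NH0 P1=NH2 P2=NH0
Op 6: best P0=NH1 P1=NH2 P2=NH0
Op 7: best P0=NH1 P1=NH2 P2=NH0
Op 8: best P0=NH1 P1=NH2 P2=NH0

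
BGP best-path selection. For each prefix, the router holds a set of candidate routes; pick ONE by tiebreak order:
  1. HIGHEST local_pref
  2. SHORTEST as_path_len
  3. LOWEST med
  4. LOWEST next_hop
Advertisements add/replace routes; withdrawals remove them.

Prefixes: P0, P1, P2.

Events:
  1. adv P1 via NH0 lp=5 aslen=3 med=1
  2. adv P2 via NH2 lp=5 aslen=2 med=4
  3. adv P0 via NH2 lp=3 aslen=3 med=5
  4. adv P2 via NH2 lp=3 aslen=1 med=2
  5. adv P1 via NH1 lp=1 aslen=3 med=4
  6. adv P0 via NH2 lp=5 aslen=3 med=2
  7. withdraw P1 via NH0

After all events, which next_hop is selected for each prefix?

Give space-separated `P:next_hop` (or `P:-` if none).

Op 1: best P0=- P1=NH0 P2=-
Op 2: best P0=- P1=NH0 P2=NH2
Op 3: best P0=NH2 P1=NH0 P2=NH2
Op 4: best P0=NH2 P1=NH0 P2=NH2
Op 5: best P0=NH2 P1=NH0 P2=NH2
Op 6: best P0=NH2 P1=NH0 P2=NH2
Op 7: best P0=NH2 P1=NH1 P2=NH2

Answer: P0:NH2 P1:NH1 P2:NH2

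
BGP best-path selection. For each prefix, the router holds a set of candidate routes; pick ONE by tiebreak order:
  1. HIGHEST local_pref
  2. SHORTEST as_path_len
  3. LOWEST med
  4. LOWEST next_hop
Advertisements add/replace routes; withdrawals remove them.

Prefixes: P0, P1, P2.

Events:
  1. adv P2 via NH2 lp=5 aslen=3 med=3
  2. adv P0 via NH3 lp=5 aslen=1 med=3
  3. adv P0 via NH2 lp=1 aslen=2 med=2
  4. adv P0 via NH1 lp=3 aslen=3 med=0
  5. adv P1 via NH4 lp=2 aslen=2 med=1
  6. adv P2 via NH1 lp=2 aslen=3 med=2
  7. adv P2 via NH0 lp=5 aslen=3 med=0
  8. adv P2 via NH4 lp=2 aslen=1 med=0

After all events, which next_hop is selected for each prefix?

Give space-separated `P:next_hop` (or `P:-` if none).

Op 1: best P0=- P1=- P2=NH2
Op 2: best P0=NH3 P1=- P2=NH2
Op 3: best P0=NH3 P1=- P2=NH2
Op 4: best P0=NH3 P1=- P2=NH2
Op 5: best P0=NH3 P1=NH4 P2=NH2
Op 6: best P0=NH3 P1=NH4 P2=NH2
Op 7: best P0=NH3 P1=NH4 P2=NH0
Op 8: best P0=NH3 P1=NH4 P2=NH0

Answer: P0:NH3 P1:NH4 P2:NH0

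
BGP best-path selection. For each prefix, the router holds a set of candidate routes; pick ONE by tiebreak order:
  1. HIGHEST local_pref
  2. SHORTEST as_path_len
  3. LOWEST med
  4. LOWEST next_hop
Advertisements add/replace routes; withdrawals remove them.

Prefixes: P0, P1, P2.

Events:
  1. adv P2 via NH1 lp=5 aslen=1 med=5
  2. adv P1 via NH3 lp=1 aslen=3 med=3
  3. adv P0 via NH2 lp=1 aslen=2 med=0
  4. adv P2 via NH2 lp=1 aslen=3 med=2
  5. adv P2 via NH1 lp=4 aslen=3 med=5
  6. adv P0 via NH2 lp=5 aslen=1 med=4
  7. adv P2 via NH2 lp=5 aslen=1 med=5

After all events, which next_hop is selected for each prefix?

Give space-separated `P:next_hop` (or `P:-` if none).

Answer: P0:NH2 P1:NH3 P2:NH2

Derivation:
Op 1: best P0=- P1=- P2=NH1
Op 2: best P0=- P1=NH3 P2=NH1
Op 3: best P0=NH2 P1=NH3 P2=NH1
Op 4: best P0=NH2 P1=NH3 P2=NH1
Op 5: best P0=NH2 P1=NH3 P2=NH1
Op 6: best P0=NH2 P1=NH3 P2=NH1
Op 7: best P0=NH2 P1=NH3 P2=NH2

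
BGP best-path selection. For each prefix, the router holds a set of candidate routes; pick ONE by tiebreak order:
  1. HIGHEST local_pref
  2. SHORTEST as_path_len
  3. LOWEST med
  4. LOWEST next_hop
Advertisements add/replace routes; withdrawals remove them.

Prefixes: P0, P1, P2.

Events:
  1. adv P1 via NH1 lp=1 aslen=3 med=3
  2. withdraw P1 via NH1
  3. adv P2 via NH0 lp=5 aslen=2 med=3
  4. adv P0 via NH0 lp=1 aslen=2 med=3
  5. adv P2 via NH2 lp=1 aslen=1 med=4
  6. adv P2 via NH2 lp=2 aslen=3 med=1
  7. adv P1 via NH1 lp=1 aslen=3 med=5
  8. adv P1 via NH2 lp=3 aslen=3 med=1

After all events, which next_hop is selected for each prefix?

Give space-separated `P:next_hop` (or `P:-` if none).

Answer: P0:NH0 P1:NH2 P2:NH0

Derivation:
Op 1: best P0=- P1=NH1 P2=-
Op 2: best P0=- P1=- P2=-
Op 3: best P0=- P1=- P2=NH0
Op 4: best P0=NH0 P1=- P2=NH0
Op 5: best P0=NH0 P1=- P2=NH0
Op 6: best P0=NH0 P1=- P2=NH0
Op 7: best P0=NH0 P1=NH1 P2=NH0
Op 8: best P0=NH0 P1=NH2 P2=NH0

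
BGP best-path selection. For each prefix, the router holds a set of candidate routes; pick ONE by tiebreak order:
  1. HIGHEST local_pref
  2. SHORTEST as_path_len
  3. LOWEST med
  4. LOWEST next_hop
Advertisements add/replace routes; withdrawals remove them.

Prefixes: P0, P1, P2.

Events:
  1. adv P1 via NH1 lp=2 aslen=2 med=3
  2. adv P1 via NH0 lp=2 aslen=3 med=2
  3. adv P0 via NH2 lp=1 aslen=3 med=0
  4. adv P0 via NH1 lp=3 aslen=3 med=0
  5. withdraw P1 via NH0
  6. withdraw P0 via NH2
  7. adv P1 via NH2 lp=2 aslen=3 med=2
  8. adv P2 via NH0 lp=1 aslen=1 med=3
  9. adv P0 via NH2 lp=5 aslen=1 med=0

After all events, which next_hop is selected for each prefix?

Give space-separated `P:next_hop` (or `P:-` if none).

Op 1: best P0=- P1=NH1 P2=-
Op 2: best P0=- P1=NH1 P2=-
Op 3: best P0=NH2 P1=NH1 P2=-
Op 4: best P0=NH1 P1=NH1 P2=-
Op 5: best P0=NH1 P1=NH1 P2=-
Op 6: best P0=NH1 P1=NH1 P2=-
Op 7: best P0=NH1 P1=NH1 P2=-
Op 8: best P0=NH1 P1=NH1 P2=NH0
Op 9: best P0=NH2 P1=NH1 P2=NH0

Answer: P0:NH2 P1:NH1 P2:NH0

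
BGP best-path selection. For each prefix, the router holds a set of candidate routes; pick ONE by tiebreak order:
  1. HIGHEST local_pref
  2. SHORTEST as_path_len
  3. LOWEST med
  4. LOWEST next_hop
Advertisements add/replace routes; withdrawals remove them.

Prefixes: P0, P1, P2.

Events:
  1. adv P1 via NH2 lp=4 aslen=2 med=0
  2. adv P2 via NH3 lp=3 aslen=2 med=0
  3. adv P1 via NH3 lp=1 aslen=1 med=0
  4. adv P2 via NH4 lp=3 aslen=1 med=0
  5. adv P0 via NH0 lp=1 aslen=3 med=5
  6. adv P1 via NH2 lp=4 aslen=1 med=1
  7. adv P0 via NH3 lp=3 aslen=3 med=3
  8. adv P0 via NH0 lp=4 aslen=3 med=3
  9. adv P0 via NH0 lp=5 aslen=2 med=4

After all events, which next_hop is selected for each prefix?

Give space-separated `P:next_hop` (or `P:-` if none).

Op 1: best P0=- P1=NH2 P2=-
Op 2: best P0=- P1=NH2 P2=NH3
Op 3: best P0=- P1=NH2 P2=NH3
Op 4: best P0=- P1=NH2 P2=NH4
Op 5: best P0=NH0 P1=NH2 P2=NH4
Op 6: best P0=NH0 P1=NH2 P2=NH4
Op 7: best P0=NH3 P1=NH2 P2=NH4
Op 8: best P0=NH0 P1=NH2 P2=NH4
Op 9: best P0=NH0 P1=NH2 P2=NH4

Answer: P0:NH0 P1:NH2 P2:NH4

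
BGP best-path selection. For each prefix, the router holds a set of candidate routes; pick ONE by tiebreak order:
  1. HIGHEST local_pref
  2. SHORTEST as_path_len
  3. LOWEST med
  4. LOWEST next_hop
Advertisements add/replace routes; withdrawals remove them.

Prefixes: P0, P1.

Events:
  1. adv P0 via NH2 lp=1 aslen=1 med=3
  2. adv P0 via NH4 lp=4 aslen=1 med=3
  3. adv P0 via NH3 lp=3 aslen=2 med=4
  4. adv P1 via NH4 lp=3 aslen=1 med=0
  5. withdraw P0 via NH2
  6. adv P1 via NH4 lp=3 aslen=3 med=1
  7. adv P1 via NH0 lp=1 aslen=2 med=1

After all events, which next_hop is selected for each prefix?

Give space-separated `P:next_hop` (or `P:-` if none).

Op 1: best P0=NH2 P1=-
Op 2: best P0=NH4 P1=-
Op 3: best P0=NH4 P1=-
Op 4: best P0=NH4 P1=NH4
Op 5: best P0=NH4 P1=NH4
Op 6: best P0=NH4 P1=NH4
Op 7: best P0=NH4 P1=NH4

Answer: P0:NH4 P1:NH4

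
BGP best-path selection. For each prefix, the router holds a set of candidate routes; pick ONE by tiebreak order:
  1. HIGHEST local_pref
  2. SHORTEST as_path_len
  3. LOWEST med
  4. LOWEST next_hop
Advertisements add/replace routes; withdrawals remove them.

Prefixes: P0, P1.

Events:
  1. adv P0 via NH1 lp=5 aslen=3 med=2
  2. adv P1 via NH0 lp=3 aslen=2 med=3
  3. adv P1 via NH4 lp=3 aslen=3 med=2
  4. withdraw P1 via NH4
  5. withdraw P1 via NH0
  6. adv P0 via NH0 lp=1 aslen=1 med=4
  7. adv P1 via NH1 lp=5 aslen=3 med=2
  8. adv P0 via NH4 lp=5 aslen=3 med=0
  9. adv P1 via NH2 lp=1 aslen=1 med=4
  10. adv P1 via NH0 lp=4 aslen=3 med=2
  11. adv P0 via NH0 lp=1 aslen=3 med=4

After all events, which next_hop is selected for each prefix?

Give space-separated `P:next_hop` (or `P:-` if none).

Answer: P0:NH4 P1:NH1

Derivation:
Op 1: best P0=NH1 P1=-
Op 2: best P0=NH1 P1=NH0
Op 3: best P0=NH1 P1=NH0
Op 4: best P0=NH1 P1=NH0
Op 5: best P0=NH1 P1=-
Op 6: best P0=NH1 P1=-
Op 7: best P0=NH1 P1=NH1
Op 8: best P0=NH4 P1=NH1
Op 9: best P0=NH4 P1=NH1
Op 10: best P0=NH4 P1=NH1
Op 11: best P0=NH4 P1=NH1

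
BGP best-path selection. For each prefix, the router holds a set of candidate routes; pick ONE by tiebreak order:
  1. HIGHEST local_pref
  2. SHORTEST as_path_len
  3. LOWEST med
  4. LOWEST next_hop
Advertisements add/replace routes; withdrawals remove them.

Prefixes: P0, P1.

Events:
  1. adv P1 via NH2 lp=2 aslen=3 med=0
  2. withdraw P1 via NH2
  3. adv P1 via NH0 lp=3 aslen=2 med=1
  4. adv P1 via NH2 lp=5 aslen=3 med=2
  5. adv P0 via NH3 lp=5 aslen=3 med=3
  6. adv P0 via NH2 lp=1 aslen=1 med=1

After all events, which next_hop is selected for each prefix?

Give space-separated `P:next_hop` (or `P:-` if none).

Answer: P0:NH3 P1:NH2

Derivation:
Op 1: best P0=- P1=NH2
Op 2: best P0=- P1=-
Op 3: best P0=- P1=NH0
Op 4: best P0=- P1=NH2
Op 5: best P0=NH3 P1=NH2
Op 6: best P0=NH3 P1=NH2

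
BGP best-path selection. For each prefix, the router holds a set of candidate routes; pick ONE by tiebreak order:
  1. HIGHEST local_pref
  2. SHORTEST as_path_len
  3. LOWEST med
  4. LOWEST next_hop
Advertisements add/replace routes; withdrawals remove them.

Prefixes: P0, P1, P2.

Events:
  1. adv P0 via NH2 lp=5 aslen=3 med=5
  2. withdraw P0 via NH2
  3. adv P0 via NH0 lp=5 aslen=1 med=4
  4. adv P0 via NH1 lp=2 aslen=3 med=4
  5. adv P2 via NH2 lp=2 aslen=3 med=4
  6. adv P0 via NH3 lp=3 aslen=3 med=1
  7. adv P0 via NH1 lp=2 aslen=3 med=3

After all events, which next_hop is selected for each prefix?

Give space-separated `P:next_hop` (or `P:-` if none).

Answer: P0:NH0 P1:- P2:NH2

Derivation:
Op 1: best P0=NH2 P1=- P2=-
Op 2: best P0=- P1=- P2=-
Op 3: best P0=NH0 P1=- P2=-
Op 4: best P0=NH0 P1=- P2=-
Op 5: best P0=NH0 P1=- P2=NH2
Op 6: best P0=NH0 P1=- P2=NH2
Op 7: best P0=NH0 P1=- P2=NH2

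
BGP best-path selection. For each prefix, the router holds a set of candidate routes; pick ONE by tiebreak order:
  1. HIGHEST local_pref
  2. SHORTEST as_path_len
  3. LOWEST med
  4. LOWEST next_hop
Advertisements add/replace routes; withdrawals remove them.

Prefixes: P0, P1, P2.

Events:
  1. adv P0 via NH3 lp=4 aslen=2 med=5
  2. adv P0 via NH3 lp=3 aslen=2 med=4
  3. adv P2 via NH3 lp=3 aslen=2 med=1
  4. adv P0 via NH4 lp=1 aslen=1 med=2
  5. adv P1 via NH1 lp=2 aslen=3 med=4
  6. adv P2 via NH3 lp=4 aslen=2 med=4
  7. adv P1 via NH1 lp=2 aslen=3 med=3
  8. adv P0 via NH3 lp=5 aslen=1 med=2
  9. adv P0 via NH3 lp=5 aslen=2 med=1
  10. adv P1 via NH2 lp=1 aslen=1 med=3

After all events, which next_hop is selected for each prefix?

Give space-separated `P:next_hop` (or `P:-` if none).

Op 1: best P0=NH3 P1=- P2=-
Op 2: best P0=NH3 P1=- P2=-
Op 3: best P0=NH3 P1=- P2=NH3
Op 4: best P0=NH3 P1=- P2=NH3
Op 5: best P0=NH3 P1=NH1 P2=NH3
Op 6: best P0=NH3 P1=NH1 P2=NH3
Op 7: best P0=NH3 P1=NH1 P2=NH3
Op 8: best P0=NH3 P1=NH1 P2=NH3
Op 9: best P0=NH3 P1=NH1 P2=NH3
Op 10: best P0=NH3 P1=NH1 P2=NH3

Answer: P0:NH3 P1:NH1 P2:NH3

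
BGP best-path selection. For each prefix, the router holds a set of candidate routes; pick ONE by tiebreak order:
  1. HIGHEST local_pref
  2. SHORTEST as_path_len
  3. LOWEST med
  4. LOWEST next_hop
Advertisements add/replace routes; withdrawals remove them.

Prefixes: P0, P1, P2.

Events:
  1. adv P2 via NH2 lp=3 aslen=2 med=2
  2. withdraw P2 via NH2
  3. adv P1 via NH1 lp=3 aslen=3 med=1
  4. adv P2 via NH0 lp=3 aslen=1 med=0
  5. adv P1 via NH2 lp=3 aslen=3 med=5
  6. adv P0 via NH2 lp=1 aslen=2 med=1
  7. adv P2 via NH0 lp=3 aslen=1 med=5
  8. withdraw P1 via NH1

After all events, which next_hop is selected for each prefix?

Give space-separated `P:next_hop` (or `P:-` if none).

Op 1: best P0=- P1=- P2=NH2
Op 2: best P0=- P1=- P2=-
Op 3: best P0=- P1=NH1 P2=-
Op 4: best P0=- P1=NH1 P2=NH0
Op 5: best P0=- P1=NH1 P2=NH0
Op 6: best P0=NH2 P1=NH1 P2=NH0
Op 7: best P0=NH2 P1=NH1 P2=NH0
Op 8: best P0=NH2 P1=NH2 P2=NH0

Answer: P0:NH2 P1:NH2 P2:NH0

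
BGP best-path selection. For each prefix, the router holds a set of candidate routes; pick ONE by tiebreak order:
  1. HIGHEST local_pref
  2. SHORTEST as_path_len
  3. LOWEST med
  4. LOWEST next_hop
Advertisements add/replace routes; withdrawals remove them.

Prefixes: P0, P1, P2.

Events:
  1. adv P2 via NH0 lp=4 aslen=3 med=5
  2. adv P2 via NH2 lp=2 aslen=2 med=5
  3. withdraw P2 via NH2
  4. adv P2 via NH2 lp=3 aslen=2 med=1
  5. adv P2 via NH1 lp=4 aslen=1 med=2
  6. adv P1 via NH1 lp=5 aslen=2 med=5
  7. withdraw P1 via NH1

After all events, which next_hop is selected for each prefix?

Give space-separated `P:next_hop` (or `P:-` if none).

Answer: P0:- P1:- P2:NH1

Derivation:
Op 1: best P0=- P1=- P2=NH0
Op 2: best P0=- P1=- P2=NH0
Op 3: best P0=- P1=- P2=NH0
Op 4: best P0=- P1=- P2=NH0
Op 5: best P0=- P1=- P2=NH1
Op 6: best P0=- P1=NH1 P2=NH1
Op 7: best P0=- P1=- P2=NH1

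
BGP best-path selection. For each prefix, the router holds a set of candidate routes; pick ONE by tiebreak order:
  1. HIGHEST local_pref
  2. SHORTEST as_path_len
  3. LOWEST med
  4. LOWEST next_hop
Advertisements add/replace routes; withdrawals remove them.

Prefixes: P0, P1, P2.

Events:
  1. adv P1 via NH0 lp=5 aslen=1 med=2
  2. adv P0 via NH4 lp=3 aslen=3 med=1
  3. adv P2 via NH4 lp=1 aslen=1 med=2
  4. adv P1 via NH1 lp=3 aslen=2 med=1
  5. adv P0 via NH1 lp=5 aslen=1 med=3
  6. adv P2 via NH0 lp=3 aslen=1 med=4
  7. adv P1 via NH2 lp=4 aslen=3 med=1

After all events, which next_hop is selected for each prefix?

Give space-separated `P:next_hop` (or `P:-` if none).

Op 1: best P0=- P1=NH0 P2=-
Op 2: best P0=NH4 P1=NH0 P2=-
Op 3: best P0=NH4 P1=NH0 P2=NH4
Op 4: best P0=NH4 P1=NH0 P2=NH4
Op 5: best P0=NH1 P1=NH0 P2=NH4
Op 6: best P0=NH1 P1=NH0 P2=NH0
Op 7: best P0=NH1 P1=NH0 P2=NH0

Answer: P0:NH1 P1:NH0 P2:NH0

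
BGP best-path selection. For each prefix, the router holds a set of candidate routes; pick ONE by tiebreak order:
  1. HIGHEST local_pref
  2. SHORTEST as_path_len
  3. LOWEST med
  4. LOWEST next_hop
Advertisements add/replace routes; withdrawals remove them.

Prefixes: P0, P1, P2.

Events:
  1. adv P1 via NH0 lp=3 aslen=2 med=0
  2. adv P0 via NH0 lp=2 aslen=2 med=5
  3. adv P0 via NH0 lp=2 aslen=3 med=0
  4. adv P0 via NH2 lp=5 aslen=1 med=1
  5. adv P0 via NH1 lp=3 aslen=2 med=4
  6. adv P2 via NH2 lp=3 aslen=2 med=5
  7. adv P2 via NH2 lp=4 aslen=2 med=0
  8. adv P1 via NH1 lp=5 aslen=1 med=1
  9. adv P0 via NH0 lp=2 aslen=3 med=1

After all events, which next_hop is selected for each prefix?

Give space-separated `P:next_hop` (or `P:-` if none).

Answer: P0:NH2 P1:NH1 P2:NH2

Derivation:
Op 1: best P0=- P1=NH0 P2=-
Op 2: best P0=NH0 P1=NH0 P2=-
Op 3: best P0=NH0 P1=NH0 P2=-
Op 4: best P0=NH2 P1=NH0 P2=-
Op 5: best P0=NH2 P1=NH0 P2=-
Op 6: best P0=NH2 P1=NH0 P2=NH2
Op 7: best P0=NH2 P1=NH0 P2=NH2
Op 8: best P0=NH2 P1=NH1 P2=NH2
Op 9: best P0=NH2 P1=NH1 P2=NH2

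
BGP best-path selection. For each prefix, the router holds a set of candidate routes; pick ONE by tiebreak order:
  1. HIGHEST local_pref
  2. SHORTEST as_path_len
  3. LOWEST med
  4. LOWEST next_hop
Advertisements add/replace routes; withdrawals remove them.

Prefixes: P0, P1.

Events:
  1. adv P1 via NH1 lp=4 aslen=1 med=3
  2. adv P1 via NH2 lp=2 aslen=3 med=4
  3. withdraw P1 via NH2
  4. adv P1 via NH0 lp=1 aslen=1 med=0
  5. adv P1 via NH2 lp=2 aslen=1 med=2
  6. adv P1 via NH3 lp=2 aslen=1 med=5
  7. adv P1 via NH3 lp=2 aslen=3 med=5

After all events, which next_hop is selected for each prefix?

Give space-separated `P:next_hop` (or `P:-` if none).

Op 1: best P0=- P1=NH1
Op 2: best P0=- P1=NH1
Op 3: best P0=- P1=NH1
Op 4: best P0=- P1=NH1
Op 5: best P0=- P1=NH1
Op 6: best P0=- P1=NH1
Op 7: best P0=- P1=NH1

Answer: P0:- P1:NH1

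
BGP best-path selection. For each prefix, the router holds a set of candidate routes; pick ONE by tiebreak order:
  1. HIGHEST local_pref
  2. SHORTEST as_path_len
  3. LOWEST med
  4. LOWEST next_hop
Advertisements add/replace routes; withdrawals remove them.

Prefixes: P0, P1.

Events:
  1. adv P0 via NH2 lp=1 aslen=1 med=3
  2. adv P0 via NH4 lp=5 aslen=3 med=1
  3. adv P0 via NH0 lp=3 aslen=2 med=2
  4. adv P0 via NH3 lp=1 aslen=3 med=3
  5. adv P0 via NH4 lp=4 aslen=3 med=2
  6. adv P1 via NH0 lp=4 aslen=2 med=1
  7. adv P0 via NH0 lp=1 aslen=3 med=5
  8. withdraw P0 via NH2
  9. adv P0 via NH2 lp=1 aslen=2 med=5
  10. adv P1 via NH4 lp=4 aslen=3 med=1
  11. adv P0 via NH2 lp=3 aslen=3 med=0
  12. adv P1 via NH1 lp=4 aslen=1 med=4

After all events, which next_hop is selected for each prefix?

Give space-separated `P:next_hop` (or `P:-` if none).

Answer: P0:NH4 P1:NH1

Derivation:
Op 1: best P0=NH2 P1=-
Op 2: best P0=NH4 P1=-
Op 3: best P0=NH4 P1=-
Op 4: best P0=NH4 P1=-
Op 5: best P0=NH4 P1=-
Op 6: best P0=NH4 P1=NH0
Op 7: best P0=NH4 P1=NH0
Op 8: best P0=NH4 P1=NH0
Op 9: best P0=NH4 P1=NH0
Op 10: best P0=NH4 P1=NH0
Op 11: best P0=NH4 P1=NH0
Op 12: best P0=NH4 P1=NH1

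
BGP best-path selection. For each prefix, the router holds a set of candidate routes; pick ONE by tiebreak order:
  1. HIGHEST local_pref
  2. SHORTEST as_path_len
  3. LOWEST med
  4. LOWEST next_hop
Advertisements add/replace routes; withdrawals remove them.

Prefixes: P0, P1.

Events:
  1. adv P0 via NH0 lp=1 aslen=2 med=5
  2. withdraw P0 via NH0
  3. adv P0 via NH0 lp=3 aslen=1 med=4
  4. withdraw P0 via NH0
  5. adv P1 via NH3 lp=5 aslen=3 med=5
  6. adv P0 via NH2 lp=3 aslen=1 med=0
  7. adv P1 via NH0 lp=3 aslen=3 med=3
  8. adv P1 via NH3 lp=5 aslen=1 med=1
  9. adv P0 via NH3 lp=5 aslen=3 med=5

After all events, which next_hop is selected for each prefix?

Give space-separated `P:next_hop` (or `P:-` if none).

Answer: P0:NH3 P1:NH3

Derivation:
Op 1: best P0=NH0 P1=-
Op 2: best P0=- P1=-
Op 3: best P0=NH0 P1=-
Op 4: best P0=- P1=-
Op 5: best P0=- P1=NH3
Op 6: best P0=NH2 P1=NH3
Op 7: best P0=NH2 P1=NH3
Op 8: best P0=NH2 P1=NH3
Op 9: best P0=NH3 P1=NH3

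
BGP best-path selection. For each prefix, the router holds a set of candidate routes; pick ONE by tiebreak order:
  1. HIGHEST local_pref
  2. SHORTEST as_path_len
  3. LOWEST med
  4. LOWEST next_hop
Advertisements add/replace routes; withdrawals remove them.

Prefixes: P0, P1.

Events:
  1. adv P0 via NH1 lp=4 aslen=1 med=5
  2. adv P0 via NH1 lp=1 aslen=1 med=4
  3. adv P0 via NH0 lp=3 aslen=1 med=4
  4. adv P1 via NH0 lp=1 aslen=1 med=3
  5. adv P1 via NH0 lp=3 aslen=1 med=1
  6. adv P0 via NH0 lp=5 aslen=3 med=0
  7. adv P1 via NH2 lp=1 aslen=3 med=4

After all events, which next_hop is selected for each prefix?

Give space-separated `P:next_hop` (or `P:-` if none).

Answer: P0:NH0 P1:NH0

Derivation:
Op 1: best P0=NH1 P1=-
Op 2: best P0=NH1 P1=-
Op 3: best P0=NH0 P1=-
Op 4: best P0=NH0 P1=NH0
Op 5: best P0=NH0 P1=NH0
Op 6: best P0=NH0 P1=NH0
Op 7: best P0=NH0 P1=NH0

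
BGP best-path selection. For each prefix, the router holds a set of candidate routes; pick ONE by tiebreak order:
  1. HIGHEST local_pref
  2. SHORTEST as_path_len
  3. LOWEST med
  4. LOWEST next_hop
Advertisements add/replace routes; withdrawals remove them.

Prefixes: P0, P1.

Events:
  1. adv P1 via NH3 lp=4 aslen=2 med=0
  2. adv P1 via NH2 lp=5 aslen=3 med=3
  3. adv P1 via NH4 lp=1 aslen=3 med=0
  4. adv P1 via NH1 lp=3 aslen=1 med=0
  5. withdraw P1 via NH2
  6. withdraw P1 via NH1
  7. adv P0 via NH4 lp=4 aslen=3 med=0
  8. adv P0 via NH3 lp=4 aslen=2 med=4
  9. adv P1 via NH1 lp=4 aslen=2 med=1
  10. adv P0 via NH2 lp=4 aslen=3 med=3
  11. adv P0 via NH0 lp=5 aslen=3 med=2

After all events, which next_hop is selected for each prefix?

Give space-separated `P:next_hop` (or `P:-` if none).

Answer: P0:NH0 P1:NH3

Derivation:
Op 1: best P0=- P1=NH3
Op 2: best P0=- P1=NH2
Op 3: best P0=- P1=NH2
Op 4: best P0=- P1=NH2
Op 5: best P0=- P1=NH3
Op 6: best P0=- P1=NH3
Op 7: best P0=NH4 P1=NH3
Op 8: best P0=NH3 P1=NH3
Op 9: best P0=NH3 P1=NH3
Op 10: best P0=NH3 P1=NH3
Op 11: best P0=NH0 P1=NH3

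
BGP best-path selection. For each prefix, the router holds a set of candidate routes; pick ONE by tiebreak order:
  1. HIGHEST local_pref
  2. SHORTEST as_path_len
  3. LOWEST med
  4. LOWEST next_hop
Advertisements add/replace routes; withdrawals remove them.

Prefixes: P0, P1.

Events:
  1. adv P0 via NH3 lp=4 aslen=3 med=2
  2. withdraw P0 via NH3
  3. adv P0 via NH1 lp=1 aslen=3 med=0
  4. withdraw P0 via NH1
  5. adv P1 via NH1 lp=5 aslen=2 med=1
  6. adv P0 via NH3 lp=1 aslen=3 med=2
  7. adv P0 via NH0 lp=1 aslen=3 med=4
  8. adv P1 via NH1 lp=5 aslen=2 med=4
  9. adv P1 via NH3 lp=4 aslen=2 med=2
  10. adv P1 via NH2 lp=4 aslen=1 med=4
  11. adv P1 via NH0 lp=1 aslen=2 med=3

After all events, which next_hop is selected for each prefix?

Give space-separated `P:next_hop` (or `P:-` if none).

Answer: P0:NH3 P1:NH1

Derivation:
Op 1: best P0=NH3 P1=-
Op 2: best P0=- P1=-
Op 3: best P0=NH1 P1=-
Op 4: best P0=- P1=-
Op 5: best P0=- P1=NH1
Op 6: best P0=NH3 P1=NH1
Op 7: best P0=NH3 P1=NH1
Op 8: best P0=NH3 P1=NH1
Op 9: best P0=NH3 P1=NH1
Op 10: best P0=NH3 P1=NH1
Op 11: best P0=NH3 P1=NH1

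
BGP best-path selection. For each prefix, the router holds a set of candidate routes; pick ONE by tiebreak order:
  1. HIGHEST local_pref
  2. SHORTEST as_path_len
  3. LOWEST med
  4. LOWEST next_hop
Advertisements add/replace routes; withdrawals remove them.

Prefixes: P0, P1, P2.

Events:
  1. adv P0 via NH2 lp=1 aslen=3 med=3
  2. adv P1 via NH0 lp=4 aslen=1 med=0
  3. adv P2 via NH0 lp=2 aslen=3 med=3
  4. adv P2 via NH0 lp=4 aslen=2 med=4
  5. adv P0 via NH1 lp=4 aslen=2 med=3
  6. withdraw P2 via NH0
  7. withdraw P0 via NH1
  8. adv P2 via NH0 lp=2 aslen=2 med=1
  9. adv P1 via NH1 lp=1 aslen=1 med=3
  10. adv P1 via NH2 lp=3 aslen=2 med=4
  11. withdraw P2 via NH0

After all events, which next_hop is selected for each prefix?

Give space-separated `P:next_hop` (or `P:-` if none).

Op 1: best P0=NH2 P1=- P2=-
Op 2: best P0=NH2 P1=NH0 P2=-
Op 3: best P0=NH2 P1=NH0 P2=NH0
Op 4: best P0=NH2 P1=NH0 P2=NH0
Op 5: best P0=NH1 P1=NH0 P2=NH0
Op 6: best P0=NH1 P1=NH0 P2=-
Op 7: best P0=NH2 P1=NH0 P2=-
Op 8: best P0=NH2 P1=NH0 P2=NH0
Op 9: best P0=NH2 P1=NH0 P2=NH0
Op 10: best P0=NH2 P1=NH0 P2=NH0
Op 11: best P0=NH2 P1=NH0 P2=-

Answer: P0:NH2 P1:NH0 P2:-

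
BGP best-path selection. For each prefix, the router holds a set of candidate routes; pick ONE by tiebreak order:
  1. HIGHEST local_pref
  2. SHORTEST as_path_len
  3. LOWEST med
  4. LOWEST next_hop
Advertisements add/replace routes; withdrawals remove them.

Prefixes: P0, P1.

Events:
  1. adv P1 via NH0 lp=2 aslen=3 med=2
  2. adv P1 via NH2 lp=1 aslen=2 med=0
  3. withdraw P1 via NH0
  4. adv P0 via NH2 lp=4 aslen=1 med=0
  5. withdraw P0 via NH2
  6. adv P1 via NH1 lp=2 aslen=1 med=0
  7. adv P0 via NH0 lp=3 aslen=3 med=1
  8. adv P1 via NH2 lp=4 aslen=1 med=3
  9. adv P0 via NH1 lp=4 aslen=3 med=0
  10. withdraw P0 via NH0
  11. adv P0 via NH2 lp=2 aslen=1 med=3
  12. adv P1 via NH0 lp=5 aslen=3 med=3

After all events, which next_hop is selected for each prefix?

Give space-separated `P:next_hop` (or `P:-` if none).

Op 1: best P0=- P1=NH0
Op 2: best P0=- P1=NH0
Op 3: best P0=- P1=NH2
Op 4: best P0=NH2 P1=NH2
Op 5: best P0=- P1=NH2
Op 6: best P0=- P1=NH1
Op 7: best P0=NH0 P1=NH1
Op 8: best P0=NH0 P1=NH2
Op 9: best P0=NH1 P1=NH2
Op 10: best P0=NH1 P1=NH2
Op 11: best P0=NH1 P1=NH2
Op 12: best P0=NH1 P1=NH0

Answer: P0:NH1 P1:NH0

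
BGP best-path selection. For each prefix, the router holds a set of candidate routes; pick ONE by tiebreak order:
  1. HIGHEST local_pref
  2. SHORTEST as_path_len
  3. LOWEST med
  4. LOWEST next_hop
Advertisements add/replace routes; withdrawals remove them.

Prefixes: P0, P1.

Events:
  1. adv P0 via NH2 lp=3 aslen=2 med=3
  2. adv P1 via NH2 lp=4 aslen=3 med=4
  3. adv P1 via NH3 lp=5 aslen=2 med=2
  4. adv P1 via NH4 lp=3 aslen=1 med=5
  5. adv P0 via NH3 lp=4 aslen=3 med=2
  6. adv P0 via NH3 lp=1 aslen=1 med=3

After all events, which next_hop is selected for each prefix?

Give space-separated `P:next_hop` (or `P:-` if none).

Answer: P0:NH2 P1:NH3

Derivation:
Op 1: best P0=NH2 P1=-
Op 2: best P0=NH2 P1=NH2
Op 3: best P0=NH2 P1=NH3
Op 4: best P0=NH2 P1=NH3
Op 5: best P0=NH3 P1=NH3
Op 6: best P0=NH2 P1=NH3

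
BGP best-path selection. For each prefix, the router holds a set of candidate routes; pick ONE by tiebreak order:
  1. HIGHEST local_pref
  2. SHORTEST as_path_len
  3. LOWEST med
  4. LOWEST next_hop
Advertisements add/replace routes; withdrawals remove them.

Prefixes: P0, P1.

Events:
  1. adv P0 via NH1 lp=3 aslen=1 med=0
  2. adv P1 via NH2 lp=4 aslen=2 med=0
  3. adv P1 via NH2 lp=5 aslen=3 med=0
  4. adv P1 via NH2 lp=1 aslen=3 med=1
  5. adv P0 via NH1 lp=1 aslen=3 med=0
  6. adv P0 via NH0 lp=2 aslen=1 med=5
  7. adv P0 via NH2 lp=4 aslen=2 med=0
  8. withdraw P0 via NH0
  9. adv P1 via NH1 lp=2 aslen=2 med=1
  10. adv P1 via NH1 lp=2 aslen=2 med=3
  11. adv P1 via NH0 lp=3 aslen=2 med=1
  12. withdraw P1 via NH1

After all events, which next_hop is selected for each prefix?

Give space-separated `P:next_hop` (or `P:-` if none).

Answer: P0:NH2 P1:NH0

Derivation:
Op 1: best P0=NH1 P1=-
Op 2: best P0=NH1 P1=NH2
Op 3: best P0=NH1 P1=NH2
Op 4: best P0=NH1 P1=NH2
Op 5: best P0=NH1 P1=NH2
Op 6: best P0=NH0 P1=NH2
Op 7: best P0=NH2 P1=NH2
Op 8: best P0=NH2 P1=NH2
Op 9: best P0=NH2 P1=NH1
Op 10: best P0=NH2 P1=NH1
Op 11: best P0=NH2 P1=NH0
Op 12: best P0=NH2 P1=NH0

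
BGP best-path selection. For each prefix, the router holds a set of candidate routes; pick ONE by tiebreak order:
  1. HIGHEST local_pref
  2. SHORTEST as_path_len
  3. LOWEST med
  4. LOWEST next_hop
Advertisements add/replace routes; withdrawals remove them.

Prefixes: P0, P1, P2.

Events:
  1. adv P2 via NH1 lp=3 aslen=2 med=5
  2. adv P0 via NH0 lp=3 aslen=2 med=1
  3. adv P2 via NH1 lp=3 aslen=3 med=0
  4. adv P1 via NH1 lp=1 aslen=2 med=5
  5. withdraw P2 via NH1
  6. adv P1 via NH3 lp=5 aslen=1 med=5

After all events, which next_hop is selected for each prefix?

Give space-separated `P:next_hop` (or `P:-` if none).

Op 1: best P0=- P1=- P2=NH1
Op 2: best P0=NH0 P1=- P2=NH1
Op 3: best P0=NH0 P1=- P2=NH1
Op 4: best P0=NH0 P1=NH1 P2=NH1
Op 5: best P0=NH0 P1=NH1 P2=-
Op 6: best P0=NH0 P1=NH3 P2=-

Answer: P0:NH0 P1:NH3 P2:-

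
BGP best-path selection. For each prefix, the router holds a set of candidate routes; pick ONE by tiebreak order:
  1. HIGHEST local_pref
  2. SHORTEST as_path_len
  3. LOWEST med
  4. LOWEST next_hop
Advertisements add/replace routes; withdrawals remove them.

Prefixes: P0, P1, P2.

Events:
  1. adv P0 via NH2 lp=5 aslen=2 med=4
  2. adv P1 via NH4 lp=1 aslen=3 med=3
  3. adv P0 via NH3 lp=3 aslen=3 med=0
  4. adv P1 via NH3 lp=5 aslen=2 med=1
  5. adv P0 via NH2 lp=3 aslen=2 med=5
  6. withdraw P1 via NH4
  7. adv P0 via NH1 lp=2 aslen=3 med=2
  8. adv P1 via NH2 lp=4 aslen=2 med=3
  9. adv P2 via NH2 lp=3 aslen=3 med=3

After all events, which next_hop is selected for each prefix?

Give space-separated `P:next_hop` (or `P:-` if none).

Op 1: best P0=NH2 P1=- P2=-
Op 2: best P0=NH2 P1=NH4 P2=-
Op 3: best P0=NH2 P1=NH4 P2=-
Op 4: best P0=NH2 P1=NH3 P2=-
Op 5: best P0=NH2 P1=NH3 P2=-
Op 6: best P0=NH2 P1=NH3 P2=-
Op 7: best P0=NH2 P1=NH3 P2=-
Op 8: best P0=NH2 P1=NH3 P2=-
Op 9: best P0=NH2 P1=NH3 P2=NH2

Answer: P0:NH2 P1:NH3 P2:NH2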